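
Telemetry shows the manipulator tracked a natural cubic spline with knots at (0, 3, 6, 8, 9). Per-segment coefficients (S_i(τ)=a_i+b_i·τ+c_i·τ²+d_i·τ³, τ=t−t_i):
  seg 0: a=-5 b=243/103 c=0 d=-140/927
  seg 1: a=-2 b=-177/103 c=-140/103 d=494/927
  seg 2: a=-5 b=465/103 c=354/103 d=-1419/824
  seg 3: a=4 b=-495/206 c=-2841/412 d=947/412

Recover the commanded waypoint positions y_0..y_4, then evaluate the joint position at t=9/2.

y_0=-5 y_1=-2 y_2=-5 y_3=4 y_4=-3
S(9/2) = -2405/412

y_0 = S_0(0) = a_0 = -5
y_1 = S_1(0) = a_1 = -2
y_2 = S_2(0) = a_2 = -5
y_3 = S_3(0) = a_3 = 4
y_4 = S_3(1) = -3
t_q=9/2 is in segment 1 (τ=3/2); S_1(τ)=-2405/412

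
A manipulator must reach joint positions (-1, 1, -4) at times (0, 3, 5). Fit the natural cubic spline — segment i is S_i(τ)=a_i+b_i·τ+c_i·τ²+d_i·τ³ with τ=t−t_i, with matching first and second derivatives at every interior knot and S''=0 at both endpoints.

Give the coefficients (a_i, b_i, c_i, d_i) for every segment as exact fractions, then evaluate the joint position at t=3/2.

  seg 0: a=-1 b=97/60 c=0 d=-19/180
  seg 1: a=1 b=-37/30 c=-19/20 d=19/120
S(3/2) = 171/160

Δ: Δ0=2/3, Δ1=-5/2
row 1: diag=10, rhs=-19; c'=1/5, d'=-19/10
back: M1=-19/10
M: M0=0, M1=-19/10, M2=0
seg 0: a=-1, c=M0/2=0, d=(M1−M0)/(6·3)=-19/180, b=Δ0−h0·(2M0+M1)/6=97/60
seg 1: a=1, c=M1/2=-19/20, d=(M2−M1)/(6·2)=19/120, b=Δ1−h1·(2M1+M2)/6=-37/30
t_q=3/2 → seg 0, τ=3/2; S=-1+97/60·τ+0·τ²+-19/180·τ³=171/160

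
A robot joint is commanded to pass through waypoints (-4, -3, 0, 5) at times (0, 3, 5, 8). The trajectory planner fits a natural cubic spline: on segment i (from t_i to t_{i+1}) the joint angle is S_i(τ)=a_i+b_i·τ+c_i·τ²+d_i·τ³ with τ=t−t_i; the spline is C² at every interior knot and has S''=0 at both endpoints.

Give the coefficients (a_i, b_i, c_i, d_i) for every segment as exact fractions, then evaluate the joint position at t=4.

Δ: Δ0=1/3, Δ1=3/2, Δ2=5/3
row 1: diag=10, rhs=7; c'=1/5, d'=7/10
row 2: denom=10−2·1/5=48/5; d'=(1−2·7/10)/(48/5)=-1/24
back: M2=-1/24
back: M1=7/10−1/5·-1/24=17/24
M: M0=0, M1=17/24, M2=-1/24, M3=0
seg 0: a=-4, c=M0/2=0, d=(M1−M0)/(6·3)=17/432, b=Δ0−h0·(2M0+M1)/6=-1/48
seg 1: a=-3, c=M1/2=17/48, d=(M2−M1)/(6·2)=-1/16, b=Δ1−h1·(2M1+M2)/6=25/24
seg 2: a=0, c=M2/2=-1/48, d=(M3−M2)/(6·3)=1/432, b=Δ2−h2·(2M2+M3)/6=41/24
t_q=4 → seg 1, τ=1; S=-3+25/24·τ+17/48·τ²+-1/16·τ³=-5/3

  seg 0: a=-4 b=-1/48 c=0 d=17/432
  seg 1: a=-3 b=25/24 c=17/48 d=-1/16
  seg 2: a=0 b=41/24 c=-1/48 d=1/432
S(4) = -5/3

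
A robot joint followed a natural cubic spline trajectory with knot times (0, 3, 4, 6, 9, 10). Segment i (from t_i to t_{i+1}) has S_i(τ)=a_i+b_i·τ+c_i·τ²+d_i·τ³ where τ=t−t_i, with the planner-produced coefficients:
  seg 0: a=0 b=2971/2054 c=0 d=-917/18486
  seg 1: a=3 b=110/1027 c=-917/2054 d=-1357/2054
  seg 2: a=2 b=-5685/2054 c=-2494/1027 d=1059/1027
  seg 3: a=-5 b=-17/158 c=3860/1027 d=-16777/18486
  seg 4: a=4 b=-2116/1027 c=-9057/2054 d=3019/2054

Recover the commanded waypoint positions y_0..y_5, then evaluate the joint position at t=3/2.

y_0=0 y_1=3 y_2=2 y_3=-5 y_4=4 y_5=-1
S(3/2) = 32901/16432

y_0 = S_0(0) = a_0 = 0
y_1 = S_1(0) = a_1 = 3
y_2 = S_2(0) = a_2 = 2
y_3 = S_3(0) = a_3 = -5
y_4 = S_4(0) = a_4 = 4
y_5 = S_4(1) = -1
t_q=3/2 is in segment 0 (τ=3/2); S_0(τ)=32901/16432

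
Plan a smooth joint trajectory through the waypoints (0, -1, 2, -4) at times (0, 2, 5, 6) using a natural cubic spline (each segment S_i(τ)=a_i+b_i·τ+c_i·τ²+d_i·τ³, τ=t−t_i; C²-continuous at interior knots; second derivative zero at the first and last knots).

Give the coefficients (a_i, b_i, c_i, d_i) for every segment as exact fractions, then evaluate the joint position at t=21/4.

Δ: Δ0=-1/2, Δ1=1, Δ2=-6
row 1: diag=10, rhs=9; c'=3/10, d'=9/10
row 2: denom=8−3·3/10=71/10; d'=(-42−3·9/10)/(71/10)=-447/71
back: M2=-447/71
back: M1=9/10−3/10·-447/71=198/71
M: M0=0, M1=198/71, M2=-447/71, M3=0
seg 0: a=0, c=M0/2=0, d=(M1−M0)/(6·2)=33/142, b=Δ0−h0·(2M0+M1)/6=-203/142
seg 1: a=-1, c=M1/2=99/71, d=(M2−M1)/(6·3)=-215/426, b=Δ1−h1·(2M1+M2)/6=193/142
seg 2: a=2, c=M2/2=-447/142, d=(M3−M2)/(6·1)=149/142, b=Δ2−h2·(2M2+M3)/6=-277/71
t_q=21/4 → seg 2, τ=1/4; S=2+-277/71·τ+-447/142·τ²+149/142·τ³=7673/9088

  seg 0: a=0 b=-203/142 c=0 d=33/142
  seg 1: a=-1 b=193/142 c=99/71 d=-215/426
  seg 2: a=2 b=-277/71 c=-447/142 d=149/142
S(21/4) = 7673/9088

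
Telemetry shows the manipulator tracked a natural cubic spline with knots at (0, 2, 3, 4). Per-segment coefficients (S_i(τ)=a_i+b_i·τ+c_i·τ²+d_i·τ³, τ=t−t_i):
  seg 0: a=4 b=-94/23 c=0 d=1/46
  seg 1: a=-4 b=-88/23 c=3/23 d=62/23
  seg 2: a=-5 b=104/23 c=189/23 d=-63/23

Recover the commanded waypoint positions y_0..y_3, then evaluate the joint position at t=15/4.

y_0=4 y_1=-4 y_2=-5 y_3=5
S(15/4) = 2735/1472

y_0 = S_0(0) = a_0 = 4
y_1 = S_1(0) = a_1 = -4
y_2 = S_2(0) = a_2 = -5
y_3 = S_2(1) = 5
t_q=15/4 is in segment 2 (τ=3/4); S_2(τ)=2735/1472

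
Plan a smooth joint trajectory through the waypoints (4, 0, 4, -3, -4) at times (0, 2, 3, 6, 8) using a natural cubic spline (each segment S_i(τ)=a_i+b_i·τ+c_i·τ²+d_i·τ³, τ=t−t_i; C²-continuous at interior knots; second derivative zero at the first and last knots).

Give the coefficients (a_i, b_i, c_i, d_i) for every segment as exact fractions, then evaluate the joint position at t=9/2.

Δ: Δ0=-2, Δ1=4, Δ2=-7/3, Δ3=-1/2
row 1: diag=6, rhs=36; c'=1/6, d'=6
row 2: denom=8−1·1/6=47/6; d'=(-38−1·6)/(47/6)=-264/47
row 3: denom=10−3·18/47=416/47; d'=(11−3·-264/47)/(416/47)=1309/416
back: M3=1309/416
back: M2=-264/47−18/47·1309/416=-1419/208
back: M1=6−1/6·-1419/208=2969/416
M: M0=0, M1=2969/416, M2=-1419/208, M3=1309/416, M4=0
seg 0: a=4, c=M0/2=0, d=(M1−M0)/(6·2)=2969/4992, b=Δ0−h0·(2M0+M1)/6=-5465/1248
seg 1: a=0, c=M1/2=2969/832, d=(M2−M1)/(6·1)=-5807/2496, b=Δ1−h1·(2M1+M2)/6=1721/624
seg 2: a=4, c=M2/2=-1419/416, d=(M3−M2)/(6·3)=319/576, b=Δ2−h2·(2M2+M3)/6=7277/2496
seg 3: a=-3, c=M3/2=1309/832, d=(M4−M3)/(6·2)=-1309/4992, b=Δ3−h3·(2M3+M4)/6=-1621/624
t_q=9/2 → seg 2, τ=3/2; S=4+7277/2496·τ+-1419/416·τ²+319/576·τ³=17089/6656

  seg 0: a=4 b=-5465/1248 c=0 d=2969/4992
  seg 1: a=0 b=1721/624 c=2969/832 d=-5807/2496
  seg 2: a=4 b=7277/2496 c=-1419/416 d=319/576
  seg 3: a=-3 b=-1621/624 c=1309/832 d=-1309/4992
S(9/2) = 17089/6656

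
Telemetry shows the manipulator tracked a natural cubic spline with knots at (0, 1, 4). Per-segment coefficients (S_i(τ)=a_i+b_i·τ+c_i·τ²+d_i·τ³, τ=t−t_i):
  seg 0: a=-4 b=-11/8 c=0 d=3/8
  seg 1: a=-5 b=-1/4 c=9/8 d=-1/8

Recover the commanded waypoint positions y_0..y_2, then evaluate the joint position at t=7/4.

y_0=-4 y_1=-5 y_2=1
S(7/4) = -2359/512

y_0 = S_0(0) = a_0 = -4
y_1 = S_1(0) = a_1 = -5
y_2 = S_1(3) = 1
t_q=7/4 is in segment 1 (τ=3/4); S_1(τ)=-2359/512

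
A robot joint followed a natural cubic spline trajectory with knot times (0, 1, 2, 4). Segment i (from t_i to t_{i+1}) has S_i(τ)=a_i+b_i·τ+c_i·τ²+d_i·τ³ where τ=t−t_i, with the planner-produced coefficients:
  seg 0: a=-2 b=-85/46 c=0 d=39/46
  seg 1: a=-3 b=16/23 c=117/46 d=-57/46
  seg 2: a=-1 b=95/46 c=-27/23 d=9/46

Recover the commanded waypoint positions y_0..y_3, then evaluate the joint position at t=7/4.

y_0 = S_0(0) = a_0 = -2
y_1 = S_1(0) = a_1 = -3
y_2 = S_2(0) = a_2 = -1
y_3 = S_2(2) = 0
t_q=7/4 is in segment 1 (τ=3/4); S_1(τ)=-201/128

y_0=-2 y_1=-3 y_2=-1 y_3=0
S(7/4) = -201/128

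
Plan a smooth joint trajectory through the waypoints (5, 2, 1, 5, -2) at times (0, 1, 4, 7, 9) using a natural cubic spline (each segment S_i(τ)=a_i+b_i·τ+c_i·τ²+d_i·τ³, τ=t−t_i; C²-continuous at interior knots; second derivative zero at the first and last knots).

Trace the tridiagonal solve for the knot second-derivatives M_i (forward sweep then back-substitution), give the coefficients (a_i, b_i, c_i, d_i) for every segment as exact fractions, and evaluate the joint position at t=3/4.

  seg 0: a=5 b=-1731/532 c=0 d=135/532
  seg 1: a=2 b=-663/266 c=405/532 d=-199/14364
  seg 2: a=1 b=905/532 c=254/399 d=-3635/14364
  seg 3: a=5 b=-349/266 c=-873/532 d=291/1064
S(3/4) = 12971/4864

Δ: Δ0=-3, Δ1=-1/3, Δ2=4/3, Δ3=-7/2
row 1: diag=8, rhs=16; c'=3/8, d'=2
row 2: denom=12−3·3/8=87/8; d'=(10−3·2)/(87/8)=32/87
row 3: denom=10−3·8/29=266/29; d'=(-29−3·32/87)/(266/29)=-873/266
back: M3=-873/266
back: M2=32/87−8/29·-873/266=508/399
back: M1=2−3/8·508/399=405/266
M: M0=0, M1=405/266, M2=508/399, M3=-873/266, M4=0
seg 0: a=5, c=M0/2=0, d=(M1−M0)/(6·1)=135/532, b=Δ0−h0·(2M0+M1)/6=-1731/532
seg 1: a=2, c=M1/2=405/532, d=(M2−M1)/(6·3)=-199/14364, b=Δ1−h1·(2M1+M2)/6=-663/266
seg 2: a=1, c=M2/2=254/399, d=(M3−M2)/(6·3)=-3635/14364, b=Δ2−h2·(2M2+M3)/6=905/532
seg 3: a=5, c=M3/2=-873/532, d=(M4−M3)/(6·2)=291/1064, b=Δ3−h3·(2M3+M4)/6=-349/266
t_q=3/4 → seg 0, τ=3/4; S=5+-1731/532·τ+0·τ²+135/532·τ³=12971/4864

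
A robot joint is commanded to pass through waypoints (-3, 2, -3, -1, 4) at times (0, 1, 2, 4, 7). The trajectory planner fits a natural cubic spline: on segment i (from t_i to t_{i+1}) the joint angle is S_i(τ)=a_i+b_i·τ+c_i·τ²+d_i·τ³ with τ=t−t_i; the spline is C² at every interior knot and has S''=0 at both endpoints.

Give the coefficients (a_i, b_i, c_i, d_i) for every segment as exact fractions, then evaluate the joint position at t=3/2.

Δ: Δ0=5, Δ1=-5, Δ2=1, Δ3=5/3
row 1: diag=4, rhs=-60; c'=1/4, d'=-15
row 2: denom=6−1·1/4=23/4; d'=(36−1·-15)/(23/4)=204/23
row 3: denom=10−2·8/23=214/23; d'=(4−2·204/23)/(214/23)=-158/107
back: M3=-158/107
back: M2=204/23−8/23·-158/107=1004/107
back: M1=-15−1/4·1004/107=-1856/107
M: M0=0, M1=-1856/107, M2=1004/107, M3=-158/107, M4=0
seg 0: a=-3, c=M0/2=0, d=(M1−M0)/(6·1)=-928/321, b=Δ0−h0·(2M0+M1)/6=2533/321
seg 1: a=2, c=M1/2=-928/107, d=(M2−M1)/(6·1)=1430/321, b=Δ1−h1·(2M1+M2)/6=-251/321
seg 2: a=-3, c=M2/2=502/107, d=(M3−M2)/(6·2)=-581/642, b=Δ2−h2·(2M2+M3)/6=-1529/321
seg 3: a=-1, c=M3/2=-79/107, d=(M4−M3)/(6·3)=79/963, b=Δ3−h3·(2M3+M4)/6=1009/321
t_q=3/2 → seg 1, τ=1/2; S=2+-251/321·τ+-928/107·τ²+1430/321·τ³=-1/428

  seg 0: a=-3 b=2533/321 c=0 d=-928/321
  seg 1: a=2 b=-251/321 c=-928/107 d=1430/321
  seg 2: a=-3 b=-1529/321 c=502/107 d=-581/642
  seg 3: a=-1 b=1009/321 c=-79/107 d=79/963
S(3/2) = -1/428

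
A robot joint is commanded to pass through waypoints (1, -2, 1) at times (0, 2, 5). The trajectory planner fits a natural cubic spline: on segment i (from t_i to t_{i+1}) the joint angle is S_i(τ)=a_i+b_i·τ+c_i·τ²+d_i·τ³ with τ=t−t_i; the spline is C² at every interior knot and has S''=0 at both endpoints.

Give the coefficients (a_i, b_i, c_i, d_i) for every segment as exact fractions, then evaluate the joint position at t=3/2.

  seg 0: a=1 b=-2 c=0 d=1/8
  seg 1: a=-2 b=-1/2 c=3/4 d=-1/12
S(3/2) = -101/64

Δ: Δ0=-3/2, Δ1=1
row 1: diag=10, rhs=15; c'=3/10, d'=3/2
back: M1=3/2
M: M0=0, M1=3/2, M2=0
seg 0: a=1, c=M0/2=0, d=(M1−M0)/(6·2)=1/8, b=Δ0−h0·(2M0+M1)/6=-2
seg 1: a=-2, c=M1/2=3/4, d=(M2−M1)/(6·3)=-1/12, b=Δ1−h1·(2M1+M2)/6=-1/2
t_q=3/2 → seg 0, τ=3/2; S=1+-2·τ+0·τ²+1/8·τ³=-101/64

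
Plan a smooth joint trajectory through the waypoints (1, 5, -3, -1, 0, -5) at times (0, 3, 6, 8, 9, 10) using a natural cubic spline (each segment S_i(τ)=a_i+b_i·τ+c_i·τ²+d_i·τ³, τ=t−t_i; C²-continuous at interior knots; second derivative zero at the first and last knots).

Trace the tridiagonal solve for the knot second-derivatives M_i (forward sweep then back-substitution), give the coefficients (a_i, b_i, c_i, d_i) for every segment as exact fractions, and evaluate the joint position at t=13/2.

  seg 0: a=1 b=6367/2361 c=0 d=-1073/7083
  seg 1: a=5 b=-3290/2361 c=-1073/787 d=739/2361
  seg 2: a=-3 b=-2651/2361 c=1144/787 d=-463/2361
  seg 3: a=-1 b=5521/2361 c=218/787 d=-3814/2361
  seg 4: a=0 b=-4613/2361 c=-3596/787 d=3596/2361
S(13/2) = -20289/6296

Δ: Δ0=4/3, Δ1=-8/3, Δ2=1, Δ3=1, Δ4=-5
row 1: diag=12, rhs=-24; c'=1/4, d'=-2
row 2: denom=10−3·1/4=37/4; d'=(22−3·-2)/(37/4)=112/37
row 3: denom=6−2·8/37=206/37; d'=(0−2·112/37)/(206/37)=-112/103
row 4: denom=4−1·37/206=787/206; d'=(-36−1·-112/103)/(787/206)=-7192/787
back: M4=-7192/787
back: M3=-112/103−37/206·-7192/787=436/787
back: M2=112/37−8/37·436/787=2288/787
back: M1=-2−1/4·2288/787=-2146/787
M: M0=0, M1=-2146/787, M2=2288/787, M3=436/787, M4=-7192/787, M5=0
seg 0: a=1, c=M0/2=0, d=(M1−M0)/(6·3)=-1073/7083, b=Δ0−h0·(2M0+M1)/6=6367/2361
seg 1: a=5, c=M1/2=-1073/787, d=(M2−M1)/(6·3)=739/2361, b=Δ1−h1·(2M1+M2)/6=-3290/2361
seg 2: a=-3, c=M2/2=1144/787, d=(M3−M2)/(6·2)=-463/2361, b=Δ2−h2·(2M2+M3)/6=-2651/2361
seg 3: a=-1, c=M3/2=218/787, d=(M4−M3)/(6·1)=-3814/2361, b=Δ3−h3·(2M3+M4)/6=5521/2361
seg 4: a=0, c=M4/2=-3596/787, d=(M5−M4)/(6·1)=3596/2361, b=Δ4−h4·(2M4+M5)/6=-4613/2361
t_q=13/2 → seg 2, τ=1/2; S=-3+-2651/2361·τ+1144/787·τ²+-463/2361·τ³=-20289/6296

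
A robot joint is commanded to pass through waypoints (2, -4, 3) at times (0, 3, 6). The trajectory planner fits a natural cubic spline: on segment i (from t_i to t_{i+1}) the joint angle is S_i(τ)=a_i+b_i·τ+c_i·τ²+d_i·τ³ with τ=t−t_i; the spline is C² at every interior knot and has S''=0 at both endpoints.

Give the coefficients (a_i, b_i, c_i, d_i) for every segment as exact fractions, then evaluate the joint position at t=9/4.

  seg 0: a=2 b=-37/12 c=0 d=13/108
  seg 1: a=-4 b=1/6 c=13/12 d=-13/108
S(9/4) = -913/256

Δ: Δ0=-2, Δ1=7/3
row 1: diag=12, rhs=26; c'=1/4, d'=13/6
back: M1=13/6
M: M0=0, M1=13/6, M2=0
seg 0: a=2, c=M0/2=0, d=(M1−M0)/(6·3)=13/108, b=Δ0−h0·(2M0+M1)/6=-37/12
seg 1: a=-4, c=M1/2=13/12, d=(M2−M1)/(6·3)=-13/108, b=Δ1−h1·(2M1+M2)/6=1/6
t_q=9/4 → seg 0, τ=9/4; S=2+-37/12·τ+0·τ²+13/108·τ³=-913/256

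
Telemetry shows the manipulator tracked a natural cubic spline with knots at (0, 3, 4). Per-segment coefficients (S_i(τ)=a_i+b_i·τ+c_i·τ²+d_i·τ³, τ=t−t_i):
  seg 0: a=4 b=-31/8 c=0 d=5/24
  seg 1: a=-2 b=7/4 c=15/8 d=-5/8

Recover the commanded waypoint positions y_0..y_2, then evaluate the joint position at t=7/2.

y_0=4 y_1=-2 y_2=1
S(7/2) = -47/64

y_0 = S_0(0) = a_0 = 4
y_1 = S_1(0) = a_1 = -2
y_2 = S_1(1) = 1
t_q=7/2 is in segment 1 (τ=1/2); S_1(τ)=-47/64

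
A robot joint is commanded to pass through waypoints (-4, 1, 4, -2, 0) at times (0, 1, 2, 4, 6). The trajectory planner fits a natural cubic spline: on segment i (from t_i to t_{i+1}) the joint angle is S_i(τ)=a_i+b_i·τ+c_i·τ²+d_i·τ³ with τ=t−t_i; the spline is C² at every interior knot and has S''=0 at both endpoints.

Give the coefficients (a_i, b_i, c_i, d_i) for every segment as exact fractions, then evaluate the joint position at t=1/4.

  seg 0: a=-4 b=109/21 c=0 d=-4/21
  seg 1: a=1 b=97/21 c=-4/7 d=-22/21
  seg 2: a=4 b=1/3 c=-26/7 d=43/42
  seg 3: a=-2 b=-47/21 c=17/7 d=-17/42
S(1/4) = -303/112

Δ: Δ0=5, Δ1=3, Δ2=-3, Δ3=1
row 1: diag=4, rhs=-12; c'=1/4, d'=-3
row 2: denom=6−1·1/4=23/4; d'=(-36−1·-3)/(23/4)=-132/23
row 3: denom=8−2·8/23=168/23; d'=(24−2·-132/23)/(168/23)=34/7
back: M3=34/7
back: M2=-132/23−8/23·34/7=-52/7
back: M1=-3−1/4·-52/7=-8/7
M: M0=0, M1=-8/7, M2=-52/7, M3=34/7, M4=0
seg 0: a=-4, c=M0/2=0, d=(M1−M0)/(6·1)=-4/21, b=Δ0−h0·(2M0+M1)/6=109/21
seg 1: a=1, c=M1/2=-4/7, d=(M2−M1)/(6·1)=-22/21, b=Δ1−h1·(2M1+M2)/6=97/21
seg 2: a=4, c=M2/2=-26/7, d=(M3−M2)/(6·2)=43/42, b=Δ2−h2·(2M2+M3)/6=1/3
seg 3: a=-2, c=M3/2=17/7, d=(M4−M3)/(6·2)=-17/42, b=Δ3−h3·(2M3+M4)/6=-47/21
t_q=1/4 → seg 0, τ=1/4; S=-4+109/21·τ+0·τ²+-4/21·τ³=-303/112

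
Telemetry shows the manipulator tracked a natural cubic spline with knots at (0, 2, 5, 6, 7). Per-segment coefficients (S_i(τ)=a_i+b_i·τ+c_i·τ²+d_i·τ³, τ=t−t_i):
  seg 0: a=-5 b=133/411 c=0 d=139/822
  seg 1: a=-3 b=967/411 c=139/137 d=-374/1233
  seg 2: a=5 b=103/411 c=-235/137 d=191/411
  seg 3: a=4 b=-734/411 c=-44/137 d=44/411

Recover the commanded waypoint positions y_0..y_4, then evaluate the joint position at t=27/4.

y_0=-5 y_1=-3 y_2=5 y_3=4 y_4=2
S(27/4) = 5535/2192

y_0 = S_0(0) = a_0 = -5
y_1 = S_1(0) = a_1 = -3
y_2 = S_2(0) = a_2 = 5
y_3 = S_3(0) = a_3 = 4
y_4 = S_3(1) = 2
t_q=27/4 is in segment 3 (τ=3/4); S_3(τ)=5535/2192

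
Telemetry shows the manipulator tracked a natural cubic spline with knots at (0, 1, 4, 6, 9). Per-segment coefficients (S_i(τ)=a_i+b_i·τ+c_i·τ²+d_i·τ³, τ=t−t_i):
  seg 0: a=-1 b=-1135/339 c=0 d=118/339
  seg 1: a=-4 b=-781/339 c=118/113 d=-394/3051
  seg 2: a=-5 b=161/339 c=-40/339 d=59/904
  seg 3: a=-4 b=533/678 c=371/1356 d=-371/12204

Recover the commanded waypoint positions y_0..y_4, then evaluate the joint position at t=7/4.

y_0 = S_0(0) = a_0 = -1
y_1 = S_1(0) = a_1 = -4
y_2 = S_2(0) = a_2 = -5
y_3 = S_3(0) = a_3 = -4
y_4 = S_3(3) = 0
t_q=7/4 is in segment 1 (τ=3/4); S_1(τ)=-18785/3616

y_0=-1 y_1=-4 y_2=-5 y_3=-4 y_4=0
S(7/4) = -18785/3616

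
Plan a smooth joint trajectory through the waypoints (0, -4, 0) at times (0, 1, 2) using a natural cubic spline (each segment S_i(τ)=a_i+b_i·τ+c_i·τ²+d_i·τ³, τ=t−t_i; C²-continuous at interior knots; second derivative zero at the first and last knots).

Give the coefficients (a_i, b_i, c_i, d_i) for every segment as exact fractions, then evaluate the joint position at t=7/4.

Δ: Δ0=-4, Δ1=4
row 1: diag=4, rhs=48; c'=1/4, d'=12
back: M1=12
M: M0=0, M1=12, M2=0
seg 0: a=0, c=M0/2=0, d=(M1−M0)/(6·1)=2, b=Δ0−h0·(2M0+M1)/6=-6
seg 1: a=-4, c=M1/2=6, d=(M2−M1)/(6·1)=-2, b=Δ1−h1·(2M1+M2)/6=0
t_q=7/4 → seg 1, τ=3/4; S=-4+0·τ+6·τ²+-2·τ³=-47/32

  seg 0: a=0 b=-6 c=0 d=2
  seg 1: a=-4 b=0 c=6 d=-2
S(7/4) = -47/32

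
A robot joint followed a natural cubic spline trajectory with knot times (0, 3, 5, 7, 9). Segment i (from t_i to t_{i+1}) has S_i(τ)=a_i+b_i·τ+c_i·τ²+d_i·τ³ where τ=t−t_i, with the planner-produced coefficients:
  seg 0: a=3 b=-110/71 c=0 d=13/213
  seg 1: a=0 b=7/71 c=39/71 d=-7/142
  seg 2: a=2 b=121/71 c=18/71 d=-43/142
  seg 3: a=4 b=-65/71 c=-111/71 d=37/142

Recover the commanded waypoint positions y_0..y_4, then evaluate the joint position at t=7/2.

y_0=3 y_1=0 y_2=2 y_3=4 y_4=-2
S(7/2) = 205/1136

y_0 = S_0(0) = a_0 = 3
y_1 = S_1(0) = a_1 = 0
y_2 = S_2(0) = a_2 = 2
y_3 = S_3(0) = a_3 = 4
y_4 = S_3(2) = -2
t_q=7/2 is in segment 1 (τ=1/2); S_1(τ)=205/1136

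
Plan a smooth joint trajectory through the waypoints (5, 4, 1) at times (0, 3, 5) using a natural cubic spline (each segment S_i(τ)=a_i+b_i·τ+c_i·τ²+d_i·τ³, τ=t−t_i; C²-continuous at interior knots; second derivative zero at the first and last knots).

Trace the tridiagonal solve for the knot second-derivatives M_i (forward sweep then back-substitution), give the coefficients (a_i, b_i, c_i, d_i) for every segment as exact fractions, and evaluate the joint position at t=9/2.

  seg 0: a=5 b=1/60 c=0 d=-7/180
  seg 1: a=4 b=-31/30 c=-7/20 d=7/120
S(9/2) = 119/64

Δ: Δ0=-1/3, Δ1=-3/2
row 1: diag=10, rhs=-7; c'=1/5, d'=-7/10
back: M1=-7/10
M: M0=0, M1=-7/10, M2=0
seg 0: a=5, c=M0/2=0, d=(M1−M0)/(6·3)=-7/180, b=Δ0−h0·(2M0+M1)/6=1/60
seg 1: a=4, c=M1/2=-7/20, d=(M2−M1)/(6·2)=7/120, b=Δ1−h1·(2M1+M2)/6=-31/30
t_q=9/2 → seg 1, τ=3/2; S=4+-31/30·τ+-7/20·τ²+7/120·τ³=119/64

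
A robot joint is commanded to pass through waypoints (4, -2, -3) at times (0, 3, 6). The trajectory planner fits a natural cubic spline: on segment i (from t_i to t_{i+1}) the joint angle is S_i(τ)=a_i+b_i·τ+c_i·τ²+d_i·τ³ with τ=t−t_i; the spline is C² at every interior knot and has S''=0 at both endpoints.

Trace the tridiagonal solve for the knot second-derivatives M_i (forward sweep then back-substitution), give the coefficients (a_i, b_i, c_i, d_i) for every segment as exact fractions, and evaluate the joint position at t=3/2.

Δ: Δ0=-2, Δ1=-1/3
row 1: diag=12, rhs=10; c'=1/4, d'=5/6
back: M1=5/6
M: M0=0, M1=5/6, M2=0
seg 0: a=4, c=M0/2=0, d=(M1−M0)/(6·3)=5/108, b=Δ0−h0·(2M0+M1)/6=-29/12
seg 1: a=-2, c=M1/2=5/12, d=(M2−M1)/(6·3)=-5/108, b=Δ1−h1·(2M1+M2)/6=-7/6
t_q=3/2 → seg 0, τ=3/2; S=4+-29/12·τ+0·τ²+5/108·τ³=17/32

  seg 0: a=4 b=-29/12 c=0 d=5/108
  seg 1: a=-2 b=-7/6 c=5/12 d=-5/108
S(3/2) = 17/32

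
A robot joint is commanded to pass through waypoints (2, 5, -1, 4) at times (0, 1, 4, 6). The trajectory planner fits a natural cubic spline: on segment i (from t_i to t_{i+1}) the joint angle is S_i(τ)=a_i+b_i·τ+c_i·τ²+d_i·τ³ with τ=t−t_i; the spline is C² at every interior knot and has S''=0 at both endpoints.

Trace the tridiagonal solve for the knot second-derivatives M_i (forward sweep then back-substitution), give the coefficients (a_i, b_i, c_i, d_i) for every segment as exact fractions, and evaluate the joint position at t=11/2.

  seg 0: a=2 b=553/142 c=0 d=-127/142
  seg 1: a=5 b=86/71 c=-381/142 d=229/426
  seg 2: a=-1 b=-53/142 c=153/71 d=-51/142
S(11/2) = 2359/1136

Δ: Δ0=3, Δ1=-2, Δ2=5/2
row 1: diag=8, rhs=-30; c'=3/8, d'=-15/4
row 2: denom=10−3·3/8=71/8; d'=(27−3·-15/4)/(71/8)=306/71
back: M2=306/71
back: M1=-15/4−3/8·306/71=-381/71
M: M0=0, M1=-381/71, M2=306/71, M3=0
seg 0: a=2, c=M0/2=0, d=(M1−M0)/(6·1)=-127/142, b=Δ0−h0·(2M0+M1)/6=553/142
seg 1: a=5, c=M1/2=-381/142, d=(M2−M1)/(6·3)=229/426, b=Δ1−h1·(2M1+M2)/6=86/71
seg 2: a=-1, c=M2/2=153/71, d=(M3−M2)/(6·2)=-51/142, b=Δ2−h2·(2M2+M3)/6=-53/142
t_q=11/2 → seg 2, τ=3/2; S=-1+-53/142·τ+153/71·τ²+-51/142·τ³=2359/1136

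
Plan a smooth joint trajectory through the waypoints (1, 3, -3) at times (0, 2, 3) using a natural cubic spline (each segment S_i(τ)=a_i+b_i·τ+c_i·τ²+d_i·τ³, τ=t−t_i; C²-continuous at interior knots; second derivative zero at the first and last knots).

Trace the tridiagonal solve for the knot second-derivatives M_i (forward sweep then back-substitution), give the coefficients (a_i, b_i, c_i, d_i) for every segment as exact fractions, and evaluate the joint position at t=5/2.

Δ: Δ0=1, Δ1=-6
row 1: diag=6, rhs=-42; c'=1/6, d'=-7
back: M1=-7
M: M0=0, M1=-7, M2=0
seg 0: a=1, c=M0/2=0, d=(M1−M0)/(6·2)=-7/12, b=Δ0−h0·(2M0+M1)/6=10/3
seg 1: a=3, c=M1/2=-7/2, d=(M2−M1)/(6·1)=7/6, b=Δ1−h1·(2M1+M2)/6=-11/3
t_q=5/2 → seg 1, τ=1/2; S=3+-11/3·τ+-7/2·τ²+7/6·τ³=7/16

  seg 0: a=1 b=10/3 c=0 d=-7/12
  seg 1: a=3 b=-11/3 c=-7/2 d=7/6
S(5/2) = 7/16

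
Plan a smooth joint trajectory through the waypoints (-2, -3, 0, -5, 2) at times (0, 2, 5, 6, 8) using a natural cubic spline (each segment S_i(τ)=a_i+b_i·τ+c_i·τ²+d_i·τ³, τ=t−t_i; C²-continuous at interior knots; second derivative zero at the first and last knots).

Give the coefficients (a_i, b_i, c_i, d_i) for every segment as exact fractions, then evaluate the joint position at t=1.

Δ: Δ0=-1/2, Δ1=1, Δ2=-5, Δ3=7/2
row 1: diag=10, rhs=9; c'=3/10, d'=9/10
row 2: denom=8−3·3/10=71/10; d'=(-36−3·9/10)/(71/10)=-387/71
row 3: denom=6−1·10/71=416/71; d'=(51−1·-387/71)/(416/71)=501/52
back: M3=501/52
back: M2=-387/71−10/71·501/52=-177/26
back: M1=9/10−3/10·-177/26=153/52
M: M0=0, M1=153/52, M2=-177/26, M3=501/52, M4=0
seg 0: a=-2, c=M0/2=0, d=(M1−M0)/(6·2)=51/208, b=Δ0−h0·(2M0+M1)/6=-77/52
seg 1: a=-3, c=M1/2=153/104, d=(M2−M1)/(6·3)=-13/24, b=Δ1−h1·(2M1+M2)/6=19/13
seg 2: a=0, c=M2/2=-177/52, d=(M3−M2)/(6·1)=285/104, b=Δ2−h2·(2M2+M3)/6=-451/104
seg 3: a=-5, c=M3/2=501/104, d=(M4−M3)/(6·2)=-167/208, b=Δ3−h3·(2M3+M4)/6=-38/13
t_q=1 → seg 0, τ=1; S=-2+-77/52·τ+0·τ²+51/208·τ³=-673/208

  seg 0: a=-2 b=-77/52 c=0 d=51/208
  seg 1: a=-3 b=19/13 c=153/104 d=-13/24
  seg 2: a=0 b=-451/104 c=-177/52 d=285/104
  seg 3: a=-5 b=-38/13 c=501/104 d=-167/208
S(1) = -673/208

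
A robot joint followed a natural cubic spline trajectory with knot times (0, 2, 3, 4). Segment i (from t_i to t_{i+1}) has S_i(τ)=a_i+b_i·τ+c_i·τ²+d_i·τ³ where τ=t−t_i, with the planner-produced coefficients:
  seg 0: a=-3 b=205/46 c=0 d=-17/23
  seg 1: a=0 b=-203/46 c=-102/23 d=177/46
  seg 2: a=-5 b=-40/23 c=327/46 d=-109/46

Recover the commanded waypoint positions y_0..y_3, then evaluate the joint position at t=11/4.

y_0 = S_0(0) = a_0 = -3
y_1 = S_1(0) = a_1 = 0
y_2 = S_2(0) = a_2 = -5
y_3 = S_2(1) = -2
t_q=11/4 is in segment 1 (τ=3/4); S_1(τ)=-12309/2944

y_0=-3 y_1=0 y_2=-5 y_3=-2
S(11/4) = -12309/2944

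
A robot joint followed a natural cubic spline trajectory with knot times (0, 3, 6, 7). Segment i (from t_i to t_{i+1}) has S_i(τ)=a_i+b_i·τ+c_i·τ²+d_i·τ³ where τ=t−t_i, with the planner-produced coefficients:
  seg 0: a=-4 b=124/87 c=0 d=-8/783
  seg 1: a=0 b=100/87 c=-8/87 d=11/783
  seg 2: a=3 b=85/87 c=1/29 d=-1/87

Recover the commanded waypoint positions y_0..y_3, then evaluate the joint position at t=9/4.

y_0=-4 y_1=0 y_2=3 y_3=4
S(9/4) = -211/232

y_0 = S_0(0) = a_0 = -4
y_1 = S_1(0) = a_1 = 0
y_2 = S_2(0) = a_2 = 3
y_3 = S_2(1) = 4
t_q=9/4 is in segment 0 (τ=9/4); S_0(τ)=-211/232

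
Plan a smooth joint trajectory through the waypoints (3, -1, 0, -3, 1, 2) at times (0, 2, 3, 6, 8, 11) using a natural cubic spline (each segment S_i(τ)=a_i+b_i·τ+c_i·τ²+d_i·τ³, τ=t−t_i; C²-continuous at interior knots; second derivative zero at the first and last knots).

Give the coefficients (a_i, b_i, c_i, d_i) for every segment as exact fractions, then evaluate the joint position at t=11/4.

Δ: Δ0=-2, Δ1=1, Δ2=-1, Δ3=2, Δ4=1/3
row 1: diag=6, rhs=18; c'=1/6, d'=3
row 2: denom=8−1·1/6=47/6; d'=(-12−1·3)/(47/6)=-90/47
row 3: denom=10−3·18/47=416/47; d'=(18−3·-90/47)/(416/47)=279/104
row 4: denom=10−2·47/208=993/104; d'=(-10−2·279/104)/(993/104)=-1598/993
back: M4=-1598/993
back: M3=279/104−47/208·-1598/993=3025/993
back: M2=-90/47−18/47·3025/993=-1020/331
back: M1=3−1/6·-1020/331=1163/331
M: M0=0, M1=1163/331, M2=-1020/331, M3=3025/993, M4=-1598/993, M5=0
seg 0: a=3, c=M0/2=0, d=(M1−M0)/(6·2)=1163/3972, b=Δ0−h0·(2M0+M1)/6=-3149/993
seg 1: a=-1, c=M1/2=1163/662, d=(M2−M1)/(6·1)=-2183/1986, b=Δ1−h1·(2M1+M2)/6=340/993
seg 2: a=0, c=M2/2=-510/331, d=(M3−M2)/(6·3)=6085/17874, b=Δ2−h2·(2M2+M3)/6=1109/1986
seg 3: a=-3, c=M3/2=3025/1986, d=(M4−M3)/(6·2)=-1541/3972, b=Δ3−h3·(2M3+M4)/6=502/993
seg 4: a=1, c=M4/2=-799/993, d=(M5−M4)/(6·3)=799/8937, b=Δ4−h4·(2M4+M5)/6=643/331
t_q=11/4 → seg 1, τ=3/4; S=-1+340/993·τ+1163/662·τ²+-2183/1986·τ³=-9267/42368

  seg 0: a=3 b=-3149/993 c=0 d=1163/3972
  seg 1: a=-1 b=340/993 c=1163/662 d=-2183/1986
  seg 2: a=0 b=1109/1986 c=-510/331 d=6085/17874
  seg 3: a=-3 b=502/993 c=3025/1986 d=-1541/3972
  seg 4: a=1 b=643/331 c=-799/993 d=799/8937
S(11/4) = -9267/42368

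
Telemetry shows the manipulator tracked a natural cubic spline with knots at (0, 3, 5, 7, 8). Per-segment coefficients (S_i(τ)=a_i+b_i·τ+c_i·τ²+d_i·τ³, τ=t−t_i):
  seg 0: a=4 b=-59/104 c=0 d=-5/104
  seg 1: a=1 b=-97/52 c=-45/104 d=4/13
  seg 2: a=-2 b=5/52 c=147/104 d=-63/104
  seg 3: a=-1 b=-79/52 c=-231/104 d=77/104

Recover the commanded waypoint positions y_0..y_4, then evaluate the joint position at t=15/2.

y_0=4 y_1=1 y_2=-2 y_3=-1 y_4=-4
S(15/2) = -1849/832

y_0 = S_0(0) = a_0 = 4
y_1 = S_1(0) = a_1 = 1
y_2 = S_2(0) = a_2 = -2
y_3 = S_3(0) = a_3 = -1
y_4 = S_3(1) = -4
t_q=15/2 is in segment 3 (τ=1/2); S_3(τ)=-1849/832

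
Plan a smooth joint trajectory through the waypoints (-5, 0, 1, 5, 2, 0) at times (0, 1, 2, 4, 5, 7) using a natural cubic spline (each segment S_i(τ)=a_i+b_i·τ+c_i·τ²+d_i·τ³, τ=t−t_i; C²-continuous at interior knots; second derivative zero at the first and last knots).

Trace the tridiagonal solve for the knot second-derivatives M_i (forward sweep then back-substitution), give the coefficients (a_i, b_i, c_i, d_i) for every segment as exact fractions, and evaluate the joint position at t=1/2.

  seg 0: a=-5 b=4388/709 c=0 d=-843/709
  seg 1: a=0 b=1859/709 c=-2529/709 d=1379/709
  seg 2: a=1 b=938/709 c=1608/709 d=-684/709
  seg 3: a=5 b=-838/709 c=-2496/709 d=1207/709
  seg 4: a=2 b=-2209/709 c=1125/709 d=-375/1418
S(1/2) = -11651/5672

Δ: Δ0=5, Δ1=1, Δ2=2, Δ3=-3, Δ4=-1
row 1: diag=4, rhs=-24; c'=1/4, d'=-6
row 2: denom=6−1·1/4=23/4; d'=(6−1·-6)/(23/4)=48/23
row 3: denom=6−2·8/23=122/23; d'=(-30−2·48/23)/(122/23)=-393/61
row 4: denom=6−1·23/122=709/122; d'=(12−1·-393/61)/(709/122)=2250/709
back: M4=2250/709
back: M3=-393/61−23/122·2250/709=-4992/709
back: M2=48/23−8/23·-4992/709=3216/709
back: M1=-6−1/4·3216/709=-5058/709
M: M0=0, M1=-5058/709, M2=3216/709, M3=-4992/709, M4=2250/709, M5=0
seg 0: a=-5, c=M0/2=0, d=(M1−M0)/(6·1)=-843/709, b=Δ0−h0·(2M0+M1)/6=4388/709
seg 1: a=0, c=M1/2=-2529/709, d=(M2−M1)/(6·1)=1379/709, b=Δ1−h1·(2M1+M2)/6=1859/709
seg 2: a=1, c=M2/2=1608/709, d=(M3−M2)/(6·2)=-684/709, b=Δ2−h2·(2M2+M3)/6=938/709
seg 3: a=5, c=M3/2=-2496/709, d=(M4−M3)/(6·1)=1207/709, b=Δ3−h3·(2M3+M4)/6=-838/709
seg 4: a=2, c=M4/2=1125/709, d=(M5−M4)/(6·2)=-375/1418, b=Δ4−h4·(2M4+M5)/6=-2209/709
t_q=1/2 → seg 0, τ=1/2; S=-5+4388/709·τ+0·τ²+-843/709·τ³=-11651/5672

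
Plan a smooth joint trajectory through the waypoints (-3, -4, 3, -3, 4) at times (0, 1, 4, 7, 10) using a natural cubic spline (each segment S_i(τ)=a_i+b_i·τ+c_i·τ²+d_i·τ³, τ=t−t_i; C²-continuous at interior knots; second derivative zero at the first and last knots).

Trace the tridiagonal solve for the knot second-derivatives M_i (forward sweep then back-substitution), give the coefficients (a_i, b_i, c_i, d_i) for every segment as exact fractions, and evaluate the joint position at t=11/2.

Δ: Δ0=-1, Δ1=7/3, Δ2=-2, Δ3=7/3
row 1: diag=8, rhs=20; c'=3/8, d'=5/2
row 2: denom=12−3·3/8=87/8; d'=(-26−3·5/2)/(87/8)=-268/87
row 3: denom=12−3·8/29=324/29; d'=(26−3·-268/87)/(324/29)=511/162
back: M3=511/162
back: M2=-268/87−8/29·511/162=-320/81
back: M1=5/2−3/8·-320/81=215/54
M: M0=0, M1=215/54, M2=-320/81, M3=511/162, M4=0
seg 0: a=-3, c=M0/2=0, d=(M1−M0)/(6·1)=215/324, b=Δ0−h0·(2M0+M1)/6=-539/324
seg 1: a=-4, c=M1/2=215/108, d=(M2−M1)/(6·3)=-1285/2916, b=Δ1−h1·(2M1+M2)/6=53/162
seg 2: a=3, c=M2/2=-160/81, d=(M3−M2)/(6·3)=1151/2916, b=Δ2−h2·(2M2+M3)/6=121/324
seg 3: a=-3, c=M3/2=511/324, d=(M4−M3)/(6·3)=-511/2916, b=Δ3−h3·(2M3+M4)/6=-133/162
t_q=11/2 → seg 2, τ=3/2; S=3+121/324·τ+-160/81·τ²+1151/2916·τ³=43/96

  seg 0: a=-3 b=-539/324 c=0 d=215/324
  seg 1: a=-4 b=53/162 c=215/108 d=-1285/2916
  seg 2: a=3 b=121/324 c=-160/81 d=1151/2916
  seg 3: a=-3 b=-133/162 c=511/324 d=-511/2916
S(11/2) = 43/96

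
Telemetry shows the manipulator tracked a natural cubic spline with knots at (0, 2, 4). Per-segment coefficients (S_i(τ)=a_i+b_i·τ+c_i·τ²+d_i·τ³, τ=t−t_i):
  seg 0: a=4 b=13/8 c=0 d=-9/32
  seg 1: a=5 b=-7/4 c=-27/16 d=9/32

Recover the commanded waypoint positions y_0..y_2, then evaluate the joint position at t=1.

y_0=4 y_1=5 y_2=-3
S(1) = 171/32

y_0 = S_0(0) = a_0 = 4
y_1 = S_1(0) = a_1 = 5
y_2 = S_1(2) = -3
t_q=1 is in segment 0 (τ=1); S_0(τ)=171/32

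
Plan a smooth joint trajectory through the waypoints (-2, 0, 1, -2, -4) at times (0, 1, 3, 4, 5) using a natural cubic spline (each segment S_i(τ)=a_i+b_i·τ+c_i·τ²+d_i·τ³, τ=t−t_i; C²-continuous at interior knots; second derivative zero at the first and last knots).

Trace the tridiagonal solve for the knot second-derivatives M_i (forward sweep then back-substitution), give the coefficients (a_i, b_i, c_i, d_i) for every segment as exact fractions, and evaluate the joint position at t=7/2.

Δ: Δ0=2, Δ1=1/2, Δ2=-3, Δ3=-2
row 1: diag=6, rhs=-9; c'=1/3, d'=-3/2
row 2: denom=6−2·1/3=16/3; d'=(-21−2·-3/2)/(16/3)=-27/8
row 3: denom=4−1·3/16=61/16; d'=(6−1·-27/8)/(61/16)=150/61
back: M3=150/61
back: M2=-27/8−3/16·150/61=-234/61
back: M1=-3/2−1/3·-234/61=-27/122
M: M0=0, M1=-27/122, M2=-234/61, M3=150/61, M4=0
seg 0: a=-2, c=M0/2=0, d=(M1−M0)/(6·1)=-9/244, b=Δ0−h0·(2M0+M1)/6=497/244
seg 1: a=0, c=M1/2=-27/244, d=(M2−M1)/(6·2)=-147/488, b=Δ1−h1·(2M1+M2)/6=235/122
seg 2: a=1, c=M2/2=-117/61, d=(M3−M2)/(6·1)=64/61, b=Δ2−h2·(2M2+M3)/6=-130/61
seg 3: a=-2, c=M3/2=75/61, d=(M4−M3)/(6·1)=-25/61, b=Δ3−h3·(2M3+M4)/6=-172/61
t_q=7/2 → seg 2, τ=1/2; S=1+-130/61·τ+-117/61·τ²+64/61·τ³=-101/244

  seg 0: a=-2 b=497/244 c=0 d=-9/244
  seg 1: a=0 b=235/122 c=-27/244 d=-147/488
  seg 2: a=1 b=-130/61 c=-117/61 d=64/61
  seg 3: a=-2 b=-172/61 c=75/61 d=-25/61
S(7/2) = -101/244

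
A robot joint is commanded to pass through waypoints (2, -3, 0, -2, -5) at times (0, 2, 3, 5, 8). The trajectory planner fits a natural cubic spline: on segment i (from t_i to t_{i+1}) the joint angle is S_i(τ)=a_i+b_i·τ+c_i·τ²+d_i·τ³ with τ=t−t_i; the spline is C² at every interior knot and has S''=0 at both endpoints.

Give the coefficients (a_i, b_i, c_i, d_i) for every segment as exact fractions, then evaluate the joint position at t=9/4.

  seg 0: a=2 b=-1511/326 c=0 d=87/163
  seg 1: a=-3 b=577/326 c=522/163 d=-643/326
  seg 2: a=0 b=368/163 c=-885/326 d=177/326
  seg 3: a=-2 b=-340/163 c=177/326 d=-59/978
S(9/4) = -49827/20864

Δ: Δ0=-5/2, Δ1=3, Δ2=-1, Δ3=-1
row 1: diag=6, rhs=33; c'=1/6, d'=11/2
row 2: denom=6−1·1/6=35/6; d'=(-24−1·11/2)/(35/6)=-177/35
row 3: denom=10−2·12/35=326/35; d'=(0−2·-177/35)/(326/35)=177/163
back: M3=177/163
back: M2=-177/35−12/35·177/163=-885/163
back: M1=11/2−1/6·-885/163=1044/163
M: M0=0, M1=1044/163, M2=-885/163, M3=177/163, M4=0
seg 0: a=2, c=M0/2=0, d=(M1−M0)/(6·2)=87/163, b=Δ0−h0·(2M0+M1)/6=-1511/326
seg 1: a=-3, c=M1/2=522/163, d=(M2−M1)/(6·1)=-643/326, b=Δ1−h1·(2M1+M2)/6=577/326
seg 2: a=0, c=M2/2=-885/326, d=(M3−M2)/(6·2)=177/326, b=Δ2−h2·(2M2+M3)/6=368/163
seg 3: a=-2, c=M3/2=177/326, d=(M4−M3)/(6·3)=-59/978, b=Δ3−h3·(2M3+M4)/6=-340/163
t_q=9/4 → seg 1, τ=1/4; S=-3+577/326·τ+522/163·τ²+-643/326·τ³=-49827/20864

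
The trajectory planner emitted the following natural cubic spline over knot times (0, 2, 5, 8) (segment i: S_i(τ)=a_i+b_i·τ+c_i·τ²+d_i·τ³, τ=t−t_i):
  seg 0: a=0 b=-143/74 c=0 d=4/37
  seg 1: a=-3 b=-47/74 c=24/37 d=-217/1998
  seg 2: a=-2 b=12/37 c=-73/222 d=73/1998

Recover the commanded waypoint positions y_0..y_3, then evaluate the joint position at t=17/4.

y_0=0 y_1=-3 y_2=-2 y_3=-3
S(17/4) = -11283/4736

y_0 = S_0(0) = a_0 = 0
y_1 = S_1(0) = a_1 = -3
y_2 = S_2(0) = a_2 = -2
y_3 = S_2(3) = -3
t_q=17/4 is in segment 1 (τ=9/4); S_1(τ)=-11283/4736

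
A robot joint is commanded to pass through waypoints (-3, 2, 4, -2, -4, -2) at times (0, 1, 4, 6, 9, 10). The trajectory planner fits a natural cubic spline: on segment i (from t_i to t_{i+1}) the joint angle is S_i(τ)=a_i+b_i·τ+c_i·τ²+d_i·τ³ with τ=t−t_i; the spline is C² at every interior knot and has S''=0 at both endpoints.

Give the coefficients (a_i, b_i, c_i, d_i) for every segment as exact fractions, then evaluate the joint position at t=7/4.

Δ: Δ0=5, Δ1=2/3, Δ2=-3, Δ3=-2/3, Δ4=2
row 1: diag=8, rhs=-26; c'=3/8, d'=-13/4
row 2: denom=10−3·3/8=71/8; d'=(-22−3·-13/4)/(71/8)=-98/71
row 3: denom=10−2·16/71=678/71; d'=(14−2·-98/71)/(678/71)=595/339
row 4: denom=8−3·71/226=1595/226; d'=(16−3·595/339)/(1595/226)=2426/1595
back: M4=2426/1595
back: M3=595/339−71/226·2426/1595=6112/4785
back: M2=-98/71−16/71·6112/4785=-7982/4785
back: M1=-13/4−3/8·-7982/4785=-4186/1595
M: M0=0, M1=-4186/1595, M2=-7982/4785, M3=6112/4785, M4=2426/1595, M5=0
seg 0: a=-3, c=M0/2=0, d=(M1−M0)/(6·1)=-2093/4785, b=Δ0−h0·(2M0+M1)/6=26018/4785
seg 1: a=2, c=M1/2=-2093/1595, d=(M2−M1)/(6·3)=208/3915, b=Δ1−h1·(2M1+M2)/6=19739/4785
seg 2: a=4, c=M2/2=-3991/4785, d=(M3−M2)/(6·2)=27/110, b=Δ2−h2·(2M2+M3)/6=-11071/4785
seg 3: a=-2, c=M3/2=3056/4785, d=(M4−M3)/(6·3)=53/3915, b=Δ3−h3·(2M3+M4)/6=-12941/4785
seg 4: a=-4, c=M4/2=1213/1595, d=(M5−M4)/(6·1)=-1213/4785, b=Δ4−h4·(2M4+M5)/6=7144/4785
t_q=7/4 → seg 1, τ=3/4; S=2+19739/4785·τ+-2093/1595·τ²+208/3915·τ³=111731/25520

  seg 0: a=-3 b=26018/4785 c=0 d=-2093/4785
  seg 1: a=2 b=19739/4785 c=-2093/1595 d=208/3915
  seg 2: a=4 b=-11071/4785 c=-3991/4785 d=27/110
  seg 3: a=-2 b=-12941/4785 c=3056/4785 d=53/3915
  seg 4: a=-4 b=7144/4785 c=1213/1595 d=-1213/4785
S(7/4) = 111731/25520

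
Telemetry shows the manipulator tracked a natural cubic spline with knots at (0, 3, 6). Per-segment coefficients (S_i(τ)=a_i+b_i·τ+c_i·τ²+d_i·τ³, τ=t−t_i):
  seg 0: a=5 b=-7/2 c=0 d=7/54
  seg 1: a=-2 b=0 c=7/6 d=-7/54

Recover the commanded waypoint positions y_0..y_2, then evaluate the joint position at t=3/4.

y_0=5 y_1=-2 y_2=5
S(3/4) = 311/128

y_0 = S_0(0) = a_0 = 5
y_1 = S_1(0) = a_1 = -2
y_2 = S_1(3) = 5
t_q=3/4 is in segment 0 (τ=3/4); S_0(τ)=311/128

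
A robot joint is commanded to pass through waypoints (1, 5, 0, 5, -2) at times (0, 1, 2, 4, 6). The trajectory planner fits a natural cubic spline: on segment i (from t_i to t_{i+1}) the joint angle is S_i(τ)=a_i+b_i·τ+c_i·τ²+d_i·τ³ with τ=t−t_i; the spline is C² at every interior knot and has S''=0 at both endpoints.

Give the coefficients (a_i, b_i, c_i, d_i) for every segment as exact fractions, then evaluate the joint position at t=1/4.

Δ: Δ0=4, Δ1=-5, Δ2=5/2, Δ3=-7/2
row 1: diag=4, rhs=-54; c'=1/4, d'=-27/2
row 2: denom=6−1·1/4=23/4; d'=(45−1·-27/2)/(23/4)=234/23
row 3: denom=8−2·8/23=168/23; d'=(-36−2·234/23)/(168/23)=-54/7
back: M3=-54/7
back: M2=234/23−8/23·-54/7=90/7
back: M1=-27/2−1/4·90/7=-117/7
M: M0=0, M1=-117/7, M2=90/7, M3=-54/7, M4=0
seg 0: a=1, c=M0/2=0, d=(M1−M0)/(6·1)=-39/14, b=Δ0−h0·(2M0+M1)/6=95/14
seg 1: a=5, c=M1/2=-117/14, d=(M2−M1)/(6·1)=69/14, b=Δ1−h1·(2M1+M2)/6=-11/7
seg 2: a=0, c=M2/2=45/7, d=(M3−M2)/(6·2)=-12/7, b=Δ2−h2·(2M2+M3)/6=-7/2
seg 3: a=5, c=M3/2=-27/7, d=(M4−M3)/(6·2)=9/14, b=Δ3−h3·(2M3+M4)/6=23/14
t_q=1/4 → seg 0, τ=1/4; S=1+95/14·τ+0·τ²+-39/14·τ³=2377/896

  seg 0: a=1 b=95/14 c=0 d=-39/14
  seg 1: a=5 b=-11/7 c=-117/14 d=69/14
  seg 2: a=0 b=-7/2 c=45/7 d=-12/7
  seg 3: a=5 b=23/14 c=-27/7 d=9/14
S(1/4) = 2377/896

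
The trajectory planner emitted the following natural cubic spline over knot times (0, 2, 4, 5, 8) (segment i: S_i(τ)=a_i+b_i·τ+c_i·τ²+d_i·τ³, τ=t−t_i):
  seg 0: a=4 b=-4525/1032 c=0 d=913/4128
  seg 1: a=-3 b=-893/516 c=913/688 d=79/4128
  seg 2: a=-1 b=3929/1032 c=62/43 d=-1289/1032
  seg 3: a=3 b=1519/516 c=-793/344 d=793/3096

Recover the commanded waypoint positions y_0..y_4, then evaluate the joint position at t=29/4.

y_0 = S_0(0) = a_0 = 4
y_1 = S_1(0) = a_1 = -3
y_2 = S_2(0) = a_2 = -1
y_3 = S_3(0) = a_3 = 3
y_4 = S_3(3) = -2
t_q=29/4 is in segment 3 (τ=9/4); S_3(τ)=19173/22016

y_0=4 y_1=-3 y_2=-1 y_3=3 y_4=-2
S(29/4) = 19173/22016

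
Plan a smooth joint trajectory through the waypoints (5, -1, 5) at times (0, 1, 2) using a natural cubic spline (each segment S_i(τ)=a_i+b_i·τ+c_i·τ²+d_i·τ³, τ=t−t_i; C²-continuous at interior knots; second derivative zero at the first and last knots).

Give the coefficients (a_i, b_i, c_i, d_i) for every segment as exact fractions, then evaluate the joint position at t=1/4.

  seg 0: a=5 b=-9 c=0 d=3
  seg 1: a=-1 b=0 c=9 d=-3
S(1/4) = 179/64

Δ: Δ0=-6, Δ1=6
row 1: diag=4, rhs=72; c'=1/4, d'=18
back: M1=18
M: M0=0, M1=18, M2=0
seg 0: a=5, c=M0/2=0, d=(M1−M0)/(6·1)=3, b=Δ0−h0·(2M0+M1)/6=-9
seg 1: a=-1, c=M1/2=9, d=(M2−M1)/(6·1)=-3, b=Δ1−h1·(2M1+M2)/6=0
t_q=1/4 → seg 0, τ=1/4; S=5+-9·τ+0·τ²+3·τ³=179/64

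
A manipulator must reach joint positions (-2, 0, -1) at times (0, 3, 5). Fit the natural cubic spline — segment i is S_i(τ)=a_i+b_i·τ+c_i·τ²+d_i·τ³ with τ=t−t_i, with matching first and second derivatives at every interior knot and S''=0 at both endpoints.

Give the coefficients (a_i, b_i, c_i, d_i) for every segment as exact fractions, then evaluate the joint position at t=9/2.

Δ: Δ0=2/3, Δ1=-1/2
row 1: diag=10, rhs=-7; c'=1/5, d'=-7/10
back: M1=-7/10
M: M0=0, M1=-7/10, M2=0
seg 0: a=-2, c=M0/2=0, d=(M1−M0)/(6·3)=-7/180, b=Δ0−h0·(2M0+M1)/6=61/60
seg 1: a=0, c=M1/2=-7/20, d=(M2−M1)/(6·2)=7/120, b=Δ1−h1·(2M1+M2)/6=-1/30
t_q=9/2 → seg 1, τ=3/2; S=0+-1/30·τ+-7/20·τ²+7/120·τ³=-41/64

  seg 0: a=-2 b=61/60 c=0 d=-7/180
  seg 1: a=0 b=-1/30 c=-7/20 d=7/120
S(9/2) = -41/64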